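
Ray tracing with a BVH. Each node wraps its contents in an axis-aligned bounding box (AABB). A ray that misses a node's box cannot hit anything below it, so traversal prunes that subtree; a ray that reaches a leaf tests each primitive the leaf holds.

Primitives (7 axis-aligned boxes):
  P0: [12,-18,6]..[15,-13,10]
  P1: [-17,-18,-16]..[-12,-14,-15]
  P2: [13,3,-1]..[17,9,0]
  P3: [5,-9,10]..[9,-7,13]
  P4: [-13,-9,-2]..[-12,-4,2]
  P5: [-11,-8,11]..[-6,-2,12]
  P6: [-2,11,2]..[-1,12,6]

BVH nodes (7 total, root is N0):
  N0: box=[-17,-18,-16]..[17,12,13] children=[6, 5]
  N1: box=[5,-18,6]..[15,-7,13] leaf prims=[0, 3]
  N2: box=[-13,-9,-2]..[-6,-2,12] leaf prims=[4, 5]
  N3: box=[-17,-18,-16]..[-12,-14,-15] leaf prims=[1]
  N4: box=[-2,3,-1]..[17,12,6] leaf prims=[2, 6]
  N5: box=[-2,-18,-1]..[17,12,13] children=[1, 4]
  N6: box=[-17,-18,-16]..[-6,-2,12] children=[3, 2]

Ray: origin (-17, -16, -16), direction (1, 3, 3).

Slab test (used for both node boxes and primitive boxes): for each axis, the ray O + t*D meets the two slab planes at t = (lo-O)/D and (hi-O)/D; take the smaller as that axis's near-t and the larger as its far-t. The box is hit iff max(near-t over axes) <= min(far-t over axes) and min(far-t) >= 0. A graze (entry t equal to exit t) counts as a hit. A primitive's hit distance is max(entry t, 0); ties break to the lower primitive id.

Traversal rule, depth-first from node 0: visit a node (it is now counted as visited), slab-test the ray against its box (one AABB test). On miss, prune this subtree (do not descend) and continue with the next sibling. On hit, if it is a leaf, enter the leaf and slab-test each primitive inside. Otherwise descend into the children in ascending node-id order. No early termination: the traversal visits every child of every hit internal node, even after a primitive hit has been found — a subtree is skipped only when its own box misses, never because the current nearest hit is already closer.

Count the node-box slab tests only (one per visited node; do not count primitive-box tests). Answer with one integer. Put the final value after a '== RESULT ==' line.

Trace the traversal:
N0 x:[0,34] y:[-2/3,28/3] z:[0,29/3] -> hit [0,28/3], descend [5, 6]
  N5 x:[15,34] y:[-2/3,28/3] z:[5,29/3] -> miss, prune
  N6 x:[0,11] y:[-2/3,14/3] z:[0,28/3] -> hit [0,14/3], descend [2, 3]
    N2 x:[4,11] y:[7/3,14/3] z:[14/3,28/3] -> hit [14/3,14/3] leaf, test {P4(miss), P5(miss)}
    N3 x:[0,5] y:[-2/3,2/3] z:[0,1/3] -> hit [0,1/3] leaf, test {P1@t=0}

order=[0, 5, 6, 2, 3]  |boxes|=5  |leaves|=2  hit=P1

== RESULT ==
5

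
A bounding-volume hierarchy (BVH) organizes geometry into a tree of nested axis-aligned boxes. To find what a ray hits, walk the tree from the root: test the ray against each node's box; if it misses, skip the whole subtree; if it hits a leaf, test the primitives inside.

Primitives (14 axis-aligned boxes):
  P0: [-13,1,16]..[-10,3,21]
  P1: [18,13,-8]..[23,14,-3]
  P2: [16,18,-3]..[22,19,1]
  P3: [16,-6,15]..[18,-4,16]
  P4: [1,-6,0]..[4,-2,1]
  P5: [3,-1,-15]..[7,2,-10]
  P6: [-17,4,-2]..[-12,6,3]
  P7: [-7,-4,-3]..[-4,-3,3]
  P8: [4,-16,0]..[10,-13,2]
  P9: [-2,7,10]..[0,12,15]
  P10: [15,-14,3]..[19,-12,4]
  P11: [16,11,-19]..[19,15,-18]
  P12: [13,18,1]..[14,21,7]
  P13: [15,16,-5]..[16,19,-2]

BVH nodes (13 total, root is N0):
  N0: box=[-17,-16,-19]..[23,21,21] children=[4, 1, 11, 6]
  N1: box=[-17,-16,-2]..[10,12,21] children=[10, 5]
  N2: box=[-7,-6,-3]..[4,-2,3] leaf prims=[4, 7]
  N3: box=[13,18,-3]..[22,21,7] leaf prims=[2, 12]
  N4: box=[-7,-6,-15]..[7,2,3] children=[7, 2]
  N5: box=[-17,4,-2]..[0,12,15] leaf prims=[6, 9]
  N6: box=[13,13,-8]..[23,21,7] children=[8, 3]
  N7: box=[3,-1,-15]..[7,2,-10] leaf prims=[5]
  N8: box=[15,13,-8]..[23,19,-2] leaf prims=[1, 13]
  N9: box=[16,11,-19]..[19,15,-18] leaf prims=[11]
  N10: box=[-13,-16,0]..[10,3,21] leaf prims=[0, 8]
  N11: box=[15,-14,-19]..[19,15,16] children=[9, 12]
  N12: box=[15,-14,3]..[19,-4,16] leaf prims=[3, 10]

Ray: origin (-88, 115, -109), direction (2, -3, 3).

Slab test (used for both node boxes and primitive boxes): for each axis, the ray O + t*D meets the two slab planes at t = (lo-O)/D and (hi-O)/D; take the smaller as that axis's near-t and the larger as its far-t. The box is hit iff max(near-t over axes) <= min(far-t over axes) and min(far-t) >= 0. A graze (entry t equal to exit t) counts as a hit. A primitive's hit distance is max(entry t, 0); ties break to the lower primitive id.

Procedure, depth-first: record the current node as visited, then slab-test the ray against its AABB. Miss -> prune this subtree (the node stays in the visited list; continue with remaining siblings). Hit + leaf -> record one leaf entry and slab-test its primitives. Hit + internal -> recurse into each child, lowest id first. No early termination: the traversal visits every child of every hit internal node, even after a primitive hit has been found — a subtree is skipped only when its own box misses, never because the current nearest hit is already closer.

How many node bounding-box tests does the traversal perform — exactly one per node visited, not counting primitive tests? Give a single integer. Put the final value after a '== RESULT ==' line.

Trace the traversal:
N0 x:[71/2,111/2] y:[94/3,131/3] z:[30,130/3] -> hit [71/2,130/3], descend [1, 4, 6, 11]
  N1 x:[71/2,49] y:[103/3,131/3] z:[107/3,130/3] -> hit [107/3,130/3], descend [5, 10]
    N5 x:[71/2,44] y:[103/3,37] z:[107/3,124/3] -> hit [107/3,37] leaf, test {P6@t=109/3, P9(miss)}
    N10 x:[75/2,49] y:[112/3,131/3] z:[109/3,130/3] -> hit [75/2,130/3] leaf, test {P0(miss), P8(miss)}
  N4 x:[81/2,95/2] y:[113/3,121/3] z:[94/3,112/3] -> miss, prune
  N6 x:[101/2,111/2] y:[94/3,34] z:[101/3,116/3] -> miss, prune
  N11 x:[103/2,107/2] y:[100/3,43] z:[30,125/3] -> miss, prune

order=[0, 1, 5, 10, 4, 6, 11]  |boxes|=7  |leaves|=2  hit=P6

== RESULT ==
7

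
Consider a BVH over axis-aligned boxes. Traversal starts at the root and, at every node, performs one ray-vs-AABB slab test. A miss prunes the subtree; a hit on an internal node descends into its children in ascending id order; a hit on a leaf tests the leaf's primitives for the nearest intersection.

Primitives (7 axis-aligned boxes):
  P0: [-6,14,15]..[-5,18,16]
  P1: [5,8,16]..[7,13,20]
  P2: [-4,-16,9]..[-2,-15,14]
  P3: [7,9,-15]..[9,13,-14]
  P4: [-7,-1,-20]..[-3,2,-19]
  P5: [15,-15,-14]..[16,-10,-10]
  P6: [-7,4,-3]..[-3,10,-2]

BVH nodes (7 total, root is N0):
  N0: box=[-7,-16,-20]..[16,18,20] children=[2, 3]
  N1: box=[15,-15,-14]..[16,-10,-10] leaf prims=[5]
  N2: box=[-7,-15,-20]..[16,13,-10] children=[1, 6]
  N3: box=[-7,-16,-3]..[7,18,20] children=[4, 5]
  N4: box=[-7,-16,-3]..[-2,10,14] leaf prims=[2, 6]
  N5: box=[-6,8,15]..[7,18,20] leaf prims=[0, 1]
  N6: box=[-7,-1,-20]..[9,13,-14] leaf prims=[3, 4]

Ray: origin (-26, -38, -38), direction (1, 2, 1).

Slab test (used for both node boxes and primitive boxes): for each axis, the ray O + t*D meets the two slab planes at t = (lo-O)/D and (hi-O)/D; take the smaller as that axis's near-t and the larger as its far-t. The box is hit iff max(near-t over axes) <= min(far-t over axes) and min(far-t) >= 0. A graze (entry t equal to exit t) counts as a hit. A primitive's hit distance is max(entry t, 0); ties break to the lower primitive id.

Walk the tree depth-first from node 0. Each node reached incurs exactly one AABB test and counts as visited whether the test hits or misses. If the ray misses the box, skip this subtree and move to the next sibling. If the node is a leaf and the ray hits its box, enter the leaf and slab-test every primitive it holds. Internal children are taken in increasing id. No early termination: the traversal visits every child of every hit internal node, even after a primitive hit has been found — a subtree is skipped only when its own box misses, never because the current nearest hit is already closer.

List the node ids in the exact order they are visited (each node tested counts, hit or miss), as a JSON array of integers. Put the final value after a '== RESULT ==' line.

Traverse from the root:
N0 x:[19,42] y:[11,28] z:[18,58] -> hit [19,28], descend [2, 3]
  N2 x:[19,42] y:[23/2,51/2] z:[18,28] -> hit [19,51/2], descend [1, 6]
    N1 x:[41,42] y:[23/2,14] z:[24,28] -> miss, prune
    N6 x:[19,35] y:[37/2,51/2] z:[18,24] -> hit [19,24] leaf, test {P3(miss), P4@t=19}
  N3 x:[19,33] y:[11,28] z:[35,58] -> miss, prune

Visited [0, 2, 1, 6, 3]. Tests: 5 box, 1 leaf. Nearest: P4.

== RESULT ==
[0, 2, 1, 6, 3]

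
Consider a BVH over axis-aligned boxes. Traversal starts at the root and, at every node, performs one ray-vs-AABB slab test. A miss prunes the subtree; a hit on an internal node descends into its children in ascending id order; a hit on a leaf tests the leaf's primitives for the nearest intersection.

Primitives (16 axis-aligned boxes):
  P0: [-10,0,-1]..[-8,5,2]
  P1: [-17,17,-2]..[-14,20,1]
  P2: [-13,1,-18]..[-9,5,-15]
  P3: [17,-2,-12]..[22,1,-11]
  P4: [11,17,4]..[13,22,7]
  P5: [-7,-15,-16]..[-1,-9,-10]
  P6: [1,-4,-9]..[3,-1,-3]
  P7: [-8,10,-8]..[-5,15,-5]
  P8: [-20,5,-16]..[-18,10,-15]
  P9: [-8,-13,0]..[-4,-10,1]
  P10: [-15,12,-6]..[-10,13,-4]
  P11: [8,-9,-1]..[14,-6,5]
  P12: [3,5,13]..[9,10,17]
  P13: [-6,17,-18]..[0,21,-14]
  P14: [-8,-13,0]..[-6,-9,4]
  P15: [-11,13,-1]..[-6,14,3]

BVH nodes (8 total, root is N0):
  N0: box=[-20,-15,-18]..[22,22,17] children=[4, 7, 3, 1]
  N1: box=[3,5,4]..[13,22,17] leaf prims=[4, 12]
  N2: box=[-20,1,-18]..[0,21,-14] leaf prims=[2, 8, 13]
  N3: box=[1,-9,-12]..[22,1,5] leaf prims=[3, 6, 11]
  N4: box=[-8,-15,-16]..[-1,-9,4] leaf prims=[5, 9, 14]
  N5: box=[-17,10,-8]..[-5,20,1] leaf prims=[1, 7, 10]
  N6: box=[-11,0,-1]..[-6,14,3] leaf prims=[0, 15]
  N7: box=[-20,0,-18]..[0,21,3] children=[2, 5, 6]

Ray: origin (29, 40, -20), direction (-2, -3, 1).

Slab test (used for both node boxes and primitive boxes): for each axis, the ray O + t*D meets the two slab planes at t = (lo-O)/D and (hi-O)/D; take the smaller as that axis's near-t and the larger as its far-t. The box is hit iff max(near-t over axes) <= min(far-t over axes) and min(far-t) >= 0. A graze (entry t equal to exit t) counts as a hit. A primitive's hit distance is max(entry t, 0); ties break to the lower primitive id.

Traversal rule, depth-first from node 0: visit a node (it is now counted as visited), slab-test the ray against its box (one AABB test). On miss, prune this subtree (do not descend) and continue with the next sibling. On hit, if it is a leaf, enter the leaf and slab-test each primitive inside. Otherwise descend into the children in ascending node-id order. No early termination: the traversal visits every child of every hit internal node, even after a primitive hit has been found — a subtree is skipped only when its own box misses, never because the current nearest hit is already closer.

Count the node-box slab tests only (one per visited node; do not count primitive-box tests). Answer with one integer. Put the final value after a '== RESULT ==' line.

Traverse from the root:
N0 x:[7/2,49/2] y:[6,55/3] z:[2,37] -> hit [6,55/3], descend [1, 3, 4, 7]
  N1 x:[8,13] y:[6,35/3] z:[24,37] -> miss, prune
  N3 x:[7/2,14] y:[13,49/3] z:[8,25] -> hit [13,14] leaf, test {P3(miss), P6@t=41/3, P11(miss)}
  N4 x:[15,37/2] y:[49/3,55/3] z:[4,24] -> hit [49/3,55/3] leaf, test {P5(miss), P9(miss), P14(miss)}
  N7 x:[29/2,49/2] y:[19/3,40/3] z:[2,23] -> miss, prune

5 AABB tests over nodes [0, 1, 3, 4, 7]; 2 leaves entered; closest P6.

== RESULT ==
5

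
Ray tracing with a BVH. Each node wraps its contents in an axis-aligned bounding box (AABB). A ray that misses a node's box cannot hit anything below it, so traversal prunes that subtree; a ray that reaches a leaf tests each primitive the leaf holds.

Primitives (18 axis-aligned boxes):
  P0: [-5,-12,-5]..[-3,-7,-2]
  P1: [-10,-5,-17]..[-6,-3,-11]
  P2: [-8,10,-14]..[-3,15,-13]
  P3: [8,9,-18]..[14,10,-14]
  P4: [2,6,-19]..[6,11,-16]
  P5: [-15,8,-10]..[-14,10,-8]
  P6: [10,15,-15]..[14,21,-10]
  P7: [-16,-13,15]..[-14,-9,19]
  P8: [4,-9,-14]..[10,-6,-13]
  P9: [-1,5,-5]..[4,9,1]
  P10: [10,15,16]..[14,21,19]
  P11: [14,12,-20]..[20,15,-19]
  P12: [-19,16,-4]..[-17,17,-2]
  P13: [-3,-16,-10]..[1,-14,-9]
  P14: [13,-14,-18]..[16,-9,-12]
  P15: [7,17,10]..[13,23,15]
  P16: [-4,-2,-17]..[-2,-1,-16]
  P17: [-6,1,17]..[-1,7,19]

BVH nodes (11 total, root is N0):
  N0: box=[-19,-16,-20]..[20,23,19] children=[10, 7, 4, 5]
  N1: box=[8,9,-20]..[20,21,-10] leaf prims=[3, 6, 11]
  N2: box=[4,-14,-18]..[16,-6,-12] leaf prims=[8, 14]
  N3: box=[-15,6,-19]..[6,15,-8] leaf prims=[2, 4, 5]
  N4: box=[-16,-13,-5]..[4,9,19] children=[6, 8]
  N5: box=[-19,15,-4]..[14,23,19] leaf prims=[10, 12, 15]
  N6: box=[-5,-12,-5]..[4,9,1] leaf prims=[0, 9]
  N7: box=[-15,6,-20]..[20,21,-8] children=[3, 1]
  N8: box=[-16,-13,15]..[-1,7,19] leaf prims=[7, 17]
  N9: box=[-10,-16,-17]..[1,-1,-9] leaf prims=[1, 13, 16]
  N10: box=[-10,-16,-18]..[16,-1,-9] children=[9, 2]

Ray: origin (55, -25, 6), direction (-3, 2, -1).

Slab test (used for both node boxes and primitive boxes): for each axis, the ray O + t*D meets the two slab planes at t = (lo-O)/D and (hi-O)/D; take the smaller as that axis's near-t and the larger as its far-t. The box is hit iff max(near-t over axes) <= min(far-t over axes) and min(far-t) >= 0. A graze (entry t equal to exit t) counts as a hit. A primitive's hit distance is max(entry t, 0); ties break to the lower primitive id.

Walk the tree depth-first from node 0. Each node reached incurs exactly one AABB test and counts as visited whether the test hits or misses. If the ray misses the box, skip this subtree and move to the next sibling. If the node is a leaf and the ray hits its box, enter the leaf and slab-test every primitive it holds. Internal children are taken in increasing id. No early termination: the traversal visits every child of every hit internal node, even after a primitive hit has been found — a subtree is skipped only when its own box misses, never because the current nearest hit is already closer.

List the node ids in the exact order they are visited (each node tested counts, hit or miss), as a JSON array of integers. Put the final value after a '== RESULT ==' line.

Traverse from the root:
N0 x:[35/3,74/3] y:[9/2,24] z:[-13,26] -> hit [35/3,24], descend [4, 5, 7, 10]
  N4 x:[17,71/3] y:[6,17] z:[-13,11] -> miss, prune
  N5 x:[41/3,74/3] y:[20,24] z:[-13,10] -> miss, prune
  N7 x:[35/3,70/3] y:[31/2,23] z:[14,26] -> hit [31/2,23], descend [1, 3]
    N1 x:[35/3,47/3] y:[17,23] z:[16,26] -> miss, prune
    N3 x:[49/3,70/3] y:[31/2,20] z:[14,25] -> hit [49/3,20] leaf, test {P2@t=58/3, P4(miss), P5(miss)}
  N10 x:[13,65/3] y:[9/2,12] z:[15,24] -> miss, prune

7 AABB tests over nodes [0, 4, 5, 7, 1, 3, 10]; 1 leaf entered; closest P2.

== RESULT ==
[0, 4, 5, 7, 1, 3, 10]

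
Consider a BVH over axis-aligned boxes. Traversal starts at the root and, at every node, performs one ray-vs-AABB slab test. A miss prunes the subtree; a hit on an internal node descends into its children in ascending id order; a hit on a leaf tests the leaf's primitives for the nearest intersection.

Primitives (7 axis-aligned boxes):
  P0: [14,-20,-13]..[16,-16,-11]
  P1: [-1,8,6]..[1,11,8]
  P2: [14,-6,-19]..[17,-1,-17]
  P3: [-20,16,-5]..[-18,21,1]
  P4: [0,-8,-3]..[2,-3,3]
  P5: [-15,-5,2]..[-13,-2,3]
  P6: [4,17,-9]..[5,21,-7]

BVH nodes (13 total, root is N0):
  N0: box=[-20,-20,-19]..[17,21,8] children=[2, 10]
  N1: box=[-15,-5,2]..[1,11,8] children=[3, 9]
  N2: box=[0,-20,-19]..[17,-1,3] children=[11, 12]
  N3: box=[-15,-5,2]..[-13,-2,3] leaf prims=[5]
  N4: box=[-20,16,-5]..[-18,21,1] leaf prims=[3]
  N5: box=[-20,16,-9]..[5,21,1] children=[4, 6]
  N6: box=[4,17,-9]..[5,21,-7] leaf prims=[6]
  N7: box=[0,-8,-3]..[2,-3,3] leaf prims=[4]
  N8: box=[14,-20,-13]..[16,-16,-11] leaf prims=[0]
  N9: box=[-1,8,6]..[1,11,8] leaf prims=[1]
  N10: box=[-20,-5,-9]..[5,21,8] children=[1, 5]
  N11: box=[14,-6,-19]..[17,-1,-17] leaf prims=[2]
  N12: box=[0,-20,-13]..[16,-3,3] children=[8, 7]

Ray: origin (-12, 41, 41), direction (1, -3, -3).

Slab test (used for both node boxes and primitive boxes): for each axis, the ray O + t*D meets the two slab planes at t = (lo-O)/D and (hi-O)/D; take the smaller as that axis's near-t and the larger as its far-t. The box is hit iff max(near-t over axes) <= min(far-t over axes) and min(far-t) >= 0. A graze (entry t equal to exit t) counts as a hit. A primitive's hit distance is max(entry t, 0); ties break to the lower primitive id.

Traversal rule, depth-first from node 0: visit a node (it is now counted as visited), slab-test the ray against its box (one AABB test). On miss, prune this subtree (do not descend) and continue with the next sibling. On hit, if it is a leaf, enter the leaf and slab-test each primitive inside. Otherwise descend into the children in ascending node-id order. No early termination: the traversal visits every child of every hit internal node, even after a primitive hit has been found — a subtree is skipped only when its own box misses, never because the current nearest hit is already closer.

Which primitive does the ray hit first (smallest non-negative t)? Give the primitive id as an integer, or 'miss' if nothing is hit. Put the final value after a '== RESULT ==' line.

Walk:
N0 x:[-8,29] y:[20/3,61/3] z:[11,20] -> hit [11,20], descend [2, 10]
  N2 x:[12,29] y:[14,61/3] z:[38/3,20] -> hit [14,20], descend [11, 12]
    N11 x:[26,29] y:[14,47/3] z:[58/3,20] -> miss, prune
    N12 x:[12,28] y:[44/3,61/3] z:[38/3,18] -> hit [44/3,18], descend [7, 8]
      N7 x:[12,14] y:[44/3,49/3] z:[38/3,44/3] -> miss, prune
      N8 x:[26,28] y:[19,61/3] z:[52/3,18] -> miss, prune
  N10 x:[-8,17] y:[20/3,46/3] z:[11,50/3] -> hit [11,46/3], descend [1, 5]
    N1 x:[-3,13] y:[10,46/3] z:[11,13] -> hit [11,13], descend [3, 9]
      N3 x:[-3,-1] y:[43/3,46/3] z:[38/3,13] -> miss, prune
      N9 x:[11,13] y:[10,11] z:[11,35/3] -> hit [11,11] leaf, test {P1@t=11}
    N5 x:[-8,17] y:[20/3,25/3] z:[40/3,50/3] -> miss, prune

Visited [0, 2, 11, 12, 7, 8, 10, 1, 3, 9, 5]. Tests: 11 box, 1 leaf. Nearest: P1.

== RESULT ==
1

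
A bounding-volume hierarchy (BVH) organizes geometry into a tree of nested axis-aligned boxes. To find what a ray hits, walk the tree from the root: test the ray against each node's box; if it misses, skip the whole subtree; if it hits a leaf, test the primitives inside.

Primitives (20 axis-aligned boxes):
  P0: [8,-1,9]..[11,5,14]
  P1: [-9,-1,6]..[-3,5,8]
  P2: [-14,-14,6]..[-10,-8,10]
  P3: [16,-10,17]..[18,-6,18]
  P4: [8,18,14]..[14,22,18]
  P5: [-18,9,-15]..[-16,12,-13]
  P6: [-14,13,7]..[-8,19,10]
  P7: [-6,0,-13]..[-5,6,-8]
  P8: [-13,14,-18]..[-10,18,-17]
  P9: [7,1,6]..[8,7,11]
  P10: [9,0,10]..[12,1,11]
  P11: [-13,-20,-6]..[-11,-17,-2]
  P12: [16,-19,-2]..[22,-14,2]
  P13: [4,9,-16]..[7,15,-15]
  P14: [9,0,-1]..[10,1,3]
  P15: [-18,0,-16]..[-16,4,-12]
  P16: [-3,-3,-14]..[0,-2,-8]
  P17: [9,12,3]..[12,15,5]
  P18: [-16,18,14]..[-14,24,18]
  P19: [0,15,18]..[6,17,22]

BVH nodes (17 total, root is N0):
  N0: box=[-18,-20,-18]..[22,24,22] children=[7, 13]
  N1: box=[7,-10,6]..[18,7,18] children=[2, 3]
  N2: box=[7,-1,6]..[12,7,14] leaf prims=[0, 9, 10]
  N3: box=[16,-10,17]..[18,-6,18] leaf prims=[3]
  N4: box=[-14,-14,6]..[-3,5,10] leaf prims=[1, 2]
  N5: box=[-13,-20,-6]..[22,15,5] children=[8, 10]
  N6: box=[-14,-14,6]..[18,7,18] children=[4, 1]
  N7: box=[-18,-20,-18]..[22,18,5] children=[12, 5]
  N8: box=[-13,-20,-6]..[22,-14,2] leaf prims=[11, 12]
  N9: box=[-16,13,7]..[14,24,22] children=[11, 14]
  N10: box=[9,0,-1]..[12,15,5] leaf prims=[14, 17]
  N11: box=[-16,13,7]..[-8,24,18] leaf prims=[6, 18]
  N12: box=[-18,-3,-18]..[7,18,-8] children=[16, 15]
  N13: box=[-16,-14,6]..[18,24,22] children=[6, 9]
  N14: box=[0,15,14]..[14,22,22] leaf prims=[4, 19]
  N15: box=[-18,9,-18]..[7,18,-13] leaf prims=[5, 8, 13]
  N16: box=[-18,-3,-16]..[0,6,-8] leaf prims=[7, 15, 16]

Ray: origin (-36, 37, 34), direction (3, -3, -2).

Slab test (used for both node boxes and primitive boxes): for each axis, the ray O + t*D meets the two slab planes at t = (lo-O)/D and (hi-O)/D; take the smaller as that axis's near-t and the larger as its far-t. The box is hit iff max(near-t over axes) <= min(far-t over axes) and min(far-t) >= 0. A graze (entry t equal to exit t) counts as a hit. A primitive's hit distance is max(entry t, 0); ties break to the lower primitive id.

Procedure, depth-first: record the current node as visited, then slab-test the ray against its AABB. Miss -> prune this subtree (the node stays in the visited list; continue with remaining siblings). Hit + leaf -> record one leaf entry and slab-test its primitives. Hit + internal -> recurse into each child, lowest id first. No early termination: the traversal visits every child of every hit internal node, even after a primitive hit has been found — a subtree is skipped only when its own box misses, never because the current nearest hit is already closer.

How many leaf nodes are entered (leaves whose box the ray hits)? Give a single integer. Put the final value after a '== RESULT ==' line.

Walk:
N0 x:[6,58/3] y:[13/3,19] z:[6,26] -> hit [6,19], descend [7, 13]
  N7 x:[6,58/3] y:[19/3,19] z:[29/2,26] -> hit [29/2,19], descend [5, 12]
    N5 x:[23/3,58/3] y:[22/3,19] z:[29/2,20] -> hit [29/2,19], descend [8, 10]
      N8 x:[23/3,58/3] y:[17,19] z:[16,20] -> hit [17,19] leaf, test {P11(miss), P12@t=52/3}
      N10 x:[15,16] y:[22/3,37/3] z:[29/2,35/2] -> miss, prune
    N12 x:[6,43/3] y:[19/3,40/3] z:[21,26] -> miss, prune
  N13 x:[20/3,18] y:[13/3,17] z:[6,14] -> hit [20/3,14], descend [6, 9]
    N6 x:[22/3,18] y:[10,17] z:[8,14] -> hit [10,14], descend [1, 4]
      N1 x:[43/3,18] y:[10,47/3] z:[8,14] -> miss, prune
      N4 x:[22/3,11] y:[32/3,17] z:[12,14] -> miss, prune
    N9 x:[20/3,50/3] y:[13/3,8] z:[6,27/2] -> hit [20/3,8], descend [11, 14]
      N11 x:[20/3,28/3] y:[13/3,8] z:[8,27/2] -> hit [8,8] leaf, test {P6(miss), P18(miss)}
      N14 x:[12,50/3] y:[5,22/3] z:[6,10] -> miss, prune

Summary -> nodes [0, 7, 5, 8, 10, 12, 13, 6, 1, 4, 9, 11, 14]; box-tests=13; leaf-entries=2; first=P12

== RESULT ==
2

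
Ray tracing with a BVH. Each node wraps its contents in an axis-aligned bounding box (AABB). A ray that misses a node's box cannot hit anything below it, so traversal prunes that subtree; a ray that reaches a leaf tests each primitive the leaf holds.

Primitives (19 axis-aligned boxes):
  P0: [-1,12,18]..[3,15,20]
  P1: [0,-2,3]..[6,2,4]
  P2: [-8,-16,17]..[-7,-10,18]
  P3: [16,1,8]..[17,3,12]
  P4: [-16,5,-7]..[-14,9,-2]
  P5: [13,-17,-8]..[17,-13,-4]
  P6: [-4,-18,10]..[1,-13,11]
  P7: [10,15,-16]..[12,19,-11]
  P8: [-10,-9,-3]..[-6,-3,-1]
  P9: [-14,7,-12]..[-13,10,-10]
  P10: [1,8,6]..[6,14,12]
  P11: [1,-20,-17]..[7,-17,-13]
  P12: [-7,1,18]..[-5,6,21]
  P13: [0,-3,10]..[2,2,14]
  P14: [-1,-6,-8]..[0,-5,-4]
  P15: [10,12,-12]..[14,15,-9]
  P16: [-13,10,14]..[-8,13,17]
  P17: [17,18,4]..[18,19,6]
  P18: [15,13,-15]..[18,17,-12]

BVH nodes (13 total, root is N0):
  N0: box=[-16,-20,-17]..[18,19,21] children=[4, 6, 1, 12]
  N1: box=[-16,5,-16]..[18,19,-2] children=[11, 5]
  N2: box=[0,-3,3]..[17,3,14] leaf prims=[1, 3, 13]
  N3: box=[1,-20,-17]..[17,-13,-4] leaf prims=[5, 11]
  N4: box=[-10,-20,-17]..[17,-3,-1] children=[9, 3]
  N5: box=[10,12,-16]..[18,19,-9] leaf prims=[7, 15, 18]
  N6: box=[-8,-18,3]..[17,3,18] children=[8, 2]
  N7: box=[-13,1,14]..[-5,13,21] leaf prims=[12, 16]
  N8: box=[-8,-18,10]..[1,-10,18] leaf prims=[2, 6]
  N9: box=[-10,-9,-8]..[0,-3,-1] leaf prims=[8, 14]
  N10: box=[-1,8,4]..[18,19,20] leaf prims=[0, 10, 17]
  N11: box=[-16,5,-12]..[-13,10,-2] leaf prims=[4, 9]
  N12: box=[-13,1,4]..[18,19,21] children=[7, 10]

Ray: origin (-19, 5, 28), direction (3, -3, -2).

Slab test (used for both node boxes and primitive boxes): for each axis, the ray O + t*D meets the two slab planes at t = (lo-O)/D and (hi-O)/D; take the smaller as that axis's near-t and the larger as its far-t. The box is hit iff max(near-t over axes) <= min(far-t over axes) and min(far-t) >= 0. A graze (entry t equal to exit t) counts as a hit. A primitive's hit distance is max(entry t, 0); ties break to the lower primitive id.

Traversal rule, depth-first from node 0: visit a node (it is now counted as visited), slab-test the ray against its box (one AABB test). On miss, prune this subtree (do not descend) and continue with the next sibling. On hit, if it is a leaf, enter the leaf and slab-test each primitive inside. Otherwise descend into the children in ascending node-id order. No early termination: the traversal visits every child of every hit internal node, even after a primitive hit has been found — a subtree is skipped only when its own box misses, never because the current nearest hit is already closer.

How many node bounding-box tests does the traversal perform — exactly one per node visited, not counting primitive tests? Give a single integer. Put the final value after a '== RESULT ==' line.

Walk:
N0 x:[1,37/3] y:[-14/3,25/3] z:[7/2,45/2] -> hit [7/2,25/3], descend [1, 4, 6, 12]
  N1 x:[1,37/3] y:[-14/3,0] z:[15,22] -> miss, prune
  N4 x:[3,12] y:[8/3,25/3] z:[29/2,45/2] -> miss, prune
  N6 x:[11/3,12] y:[2/3,23/3] z:[5,25/2] -> hit [5,23/3], descend [2, 8]
    N2 x:[19/3,12] y:[2/3,8/3] z:[7,25/2] -> miss, prune
    N8 x:[11/3,20/3] y:[5,23/3] z:[5,9] -> hit [5,20/3] leaf, test {P2(miss), P6(miss)}
  N12 x:[2,37/3] y:[-14/3,4/3] z:[7/2,12] -> miss, prune

order=[0, 1, 4, 6, 2, 8, 12]  |boxes|=7  |leaves|=1  hit=miss

== RESULT ==
7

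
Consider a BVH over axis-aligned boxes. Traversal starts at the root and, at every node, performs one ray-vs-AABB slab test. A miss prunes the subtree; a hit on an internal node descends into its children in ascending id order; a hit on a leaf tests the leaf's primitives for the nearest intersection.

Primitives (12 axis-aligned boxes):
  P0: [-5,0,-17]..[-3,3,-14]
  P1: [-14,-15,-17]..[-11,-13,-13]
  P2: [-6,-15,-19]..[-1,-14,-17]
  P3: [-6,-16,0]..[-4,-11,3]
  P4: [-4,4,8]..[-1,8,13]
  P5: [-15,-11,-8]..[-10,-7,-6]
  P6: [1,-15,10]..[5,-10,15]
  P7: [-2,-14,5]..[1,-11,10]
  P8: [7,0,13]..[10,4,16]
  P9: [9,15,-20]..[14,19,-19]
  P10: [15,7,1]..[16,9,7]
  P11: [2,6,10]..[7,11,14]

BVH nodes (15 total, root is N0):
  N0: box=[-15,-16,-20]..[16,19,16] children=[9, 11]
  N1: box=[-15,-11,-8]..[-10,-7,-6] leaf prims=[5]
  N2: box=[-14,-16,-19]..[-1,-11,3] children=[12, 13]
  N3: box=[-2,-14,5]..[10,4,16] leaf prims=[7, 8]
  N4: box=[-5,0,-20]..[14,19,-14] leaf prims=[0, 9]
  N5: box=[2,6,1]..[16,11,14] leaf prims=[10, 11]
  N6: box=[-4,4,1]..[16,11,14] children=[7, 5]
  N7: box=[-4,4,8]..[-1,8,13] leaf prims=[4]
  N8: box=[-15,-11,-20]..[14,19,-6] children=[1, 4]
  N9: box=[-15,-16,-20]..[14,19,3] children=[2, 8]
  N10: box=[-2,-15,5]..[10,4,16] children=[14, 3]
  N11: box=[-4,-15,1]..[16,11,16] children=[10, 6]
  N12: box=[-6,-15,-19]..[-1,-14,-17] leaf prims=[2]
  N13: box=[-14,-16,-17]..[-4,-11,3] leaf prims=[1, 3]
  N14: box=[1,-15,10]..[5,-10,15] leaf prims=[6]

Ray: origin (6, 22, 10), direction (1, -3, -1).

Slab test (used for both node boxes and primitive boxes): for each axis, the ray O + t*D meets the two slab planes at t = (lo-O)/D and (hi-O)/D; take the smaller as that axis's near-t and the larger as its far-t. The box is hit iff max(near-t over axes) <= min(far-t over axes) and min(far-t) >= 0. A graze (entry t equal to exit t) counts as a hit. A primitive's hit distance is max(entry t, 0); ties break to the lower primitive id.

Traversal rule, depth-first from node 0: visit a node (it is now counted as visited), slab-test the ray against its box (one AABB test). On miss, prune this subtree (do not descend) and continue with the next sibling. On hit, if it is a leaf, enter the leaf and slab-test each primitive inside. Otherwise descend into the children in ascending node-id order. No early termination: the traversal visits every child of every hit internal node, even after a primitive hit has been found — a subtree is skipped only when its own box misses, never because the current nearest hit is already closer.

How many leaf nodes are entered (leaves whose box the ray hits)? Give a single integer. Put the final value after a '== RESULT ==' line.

Traverse from the root:
N0 x:[-21,10] y:[1,38/3] z:[-6,30] -> hit [1,10], descend [9, 11]
  N9 x:[-21,8] y:[1,38/3] z:[7,30] -> hit [7,8], descend [2, 8]
    N2 x:[-20,-7] y:[11,38/3] z:[7,29] -> miss, prune
    N8 x:[-21,8] y:[1,11] z:[16,30] -> miss, prune
  N11 x:[-10,10] y:[11/3,37/3] z:[-6,9] -> hit [11/3,9], descend [6, 10]
    N6 x:[-10,10] y:[11/3,6] z:[-4,9] -> hit [11/3,6], descend [5, 7]
      N5 x:[-4,10] y:[11/3,16/3] z:[-4,9] -> hit [11/3,16/3] leaf, test {P10(miss), P11(miss)}
      N7 x:[-10,-7] y:[14/3,6] z:[-3,2] -> miss, prune
    N10 x:[-8,4] y:[6,37/3] z:[-6,5] -> miss, prune

order=[0, 9, 2, 8, 11, 6, 5, 7, 10]  |boxes|=9  |leaves|=1  hit=miss

== RESULT ==
1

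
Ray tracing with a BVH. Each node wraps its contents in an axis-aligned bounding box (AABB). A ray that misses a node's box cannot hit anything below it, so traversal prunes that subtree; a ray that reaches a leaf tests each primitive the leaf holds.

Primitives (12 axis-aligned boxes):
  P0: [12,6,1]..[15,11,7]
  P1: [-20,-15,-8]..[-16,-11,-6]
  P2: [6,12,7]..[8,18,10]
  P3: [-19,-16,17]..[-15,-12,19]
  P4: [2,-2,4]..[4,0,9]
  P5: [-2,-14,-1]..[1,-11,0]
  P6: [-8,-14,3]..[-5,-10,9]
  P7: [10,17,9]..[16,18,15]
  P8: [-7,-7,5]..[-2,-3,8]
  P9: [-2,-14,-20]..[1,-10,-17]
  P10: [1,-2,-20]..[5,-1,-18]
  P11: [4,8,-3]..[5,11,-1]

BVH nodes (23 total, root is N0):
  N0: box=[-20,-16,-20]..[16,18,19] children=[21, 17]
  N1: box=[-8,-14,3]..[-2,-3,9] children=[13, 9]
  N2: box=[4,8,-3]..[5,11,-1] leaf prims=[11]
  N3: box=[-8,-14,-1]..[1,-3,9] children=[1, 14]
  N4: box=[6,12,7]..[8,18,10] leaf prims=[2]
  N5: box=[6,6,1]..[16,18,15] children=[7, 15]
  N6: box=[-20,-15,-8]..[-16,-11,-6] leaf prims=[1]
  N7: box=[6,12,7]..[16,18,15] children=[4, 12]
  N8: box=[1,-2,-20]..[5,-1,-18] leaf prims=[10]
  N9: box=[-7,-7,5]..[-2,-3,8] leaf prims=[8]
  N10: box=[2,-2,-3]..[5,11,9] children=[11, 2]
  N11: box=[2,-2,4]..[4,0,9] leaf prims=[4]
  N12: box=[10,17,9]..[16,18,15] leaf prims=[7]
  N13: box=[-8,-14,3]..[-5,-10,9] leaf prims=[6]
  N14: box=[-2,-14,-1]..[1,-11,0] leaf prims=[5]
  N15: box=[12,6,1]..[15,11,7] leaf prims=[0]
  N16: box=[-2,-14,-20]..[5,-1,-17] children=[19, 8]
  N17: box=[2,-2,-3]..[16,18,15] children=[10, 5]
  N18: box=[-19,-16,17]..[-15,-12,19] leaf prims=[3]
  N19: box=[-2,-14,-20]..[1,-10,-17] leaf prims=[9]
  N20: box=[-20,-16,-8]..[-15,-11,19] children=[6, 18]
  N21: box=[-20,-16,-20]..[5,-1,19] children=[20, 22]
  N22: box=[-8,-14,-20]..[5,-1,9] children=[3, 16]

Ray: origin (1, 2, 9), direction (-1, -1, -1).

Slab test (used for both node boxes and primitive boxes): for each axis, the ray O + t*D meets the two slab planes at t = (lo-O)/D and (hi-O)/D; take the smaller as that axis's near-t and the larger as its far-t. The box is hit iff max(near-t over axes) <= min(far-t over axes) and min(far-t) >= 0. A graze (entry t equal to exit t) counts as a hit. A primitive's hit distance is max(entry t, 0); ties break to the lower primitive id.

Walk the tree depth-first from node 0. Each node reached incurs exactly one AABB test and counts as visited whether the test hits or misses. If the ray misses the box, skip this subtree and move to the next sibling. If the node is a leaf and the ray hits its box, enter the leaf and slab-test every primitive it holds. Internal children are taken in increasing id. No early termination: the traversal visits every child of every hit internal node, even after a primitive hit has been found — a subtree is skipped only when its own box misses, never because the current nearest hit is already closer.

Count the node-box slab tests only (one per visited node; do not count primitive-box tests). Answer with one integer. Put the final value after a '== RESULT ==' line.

Walk:
N0 x:[-15,21] y:[-16,18] z:[-10,29] -> hit [-10,18], descend [17, 21]
  N17 x:[-15,-1] y:[-16,4] z:[-6,12] -> miss, prune
  N21 x:[-4,21] y:[3,18] z:[-10,29] -> hit [3,18], descend [20, 22]
    N20 x:[16,21] y:[13,18] z:[-10,17] -> hit [16,17], descend [6, 18]
      N6 x:[17,21] y:[13,17] z:[15,17] -> hit [17,17] leaf, test {P1@t=17}
      N18 x:[16,20] y:[14,18] z:[-10,-8] -> miss, prune
    N22 x:[-4,9] y:[3,16] z:[0,29] -> hit [3,9], descend [3, 16]
      N3 x:[0,9] y:[5,16] z:[0,10] -> hit [5,9], descend [1, 14]
        N1 x:[3,9] y:[5,16] z:[0,6] -> hit [5,6], descend [9, 13]
          N9 x:[3,8] y:[5,9] z:[1,4] -> miss, prune
          N13 x:[6,9] y:[12,16] z:[0,6] -> miss, prune
        N14 x:[0,3] y:[13,16] z:[9,10] -> miss, prune
      N16 x:[-4,3] y:[3,16] z:[26,29] -> miss, prune

Summary -> nodes [0, 17, 21, 20, 6, 18, 22, 3, 1, 9, 13, 14, 16]; box-tests=13; leaf-entries=1; first=P1

== RESULT ==
13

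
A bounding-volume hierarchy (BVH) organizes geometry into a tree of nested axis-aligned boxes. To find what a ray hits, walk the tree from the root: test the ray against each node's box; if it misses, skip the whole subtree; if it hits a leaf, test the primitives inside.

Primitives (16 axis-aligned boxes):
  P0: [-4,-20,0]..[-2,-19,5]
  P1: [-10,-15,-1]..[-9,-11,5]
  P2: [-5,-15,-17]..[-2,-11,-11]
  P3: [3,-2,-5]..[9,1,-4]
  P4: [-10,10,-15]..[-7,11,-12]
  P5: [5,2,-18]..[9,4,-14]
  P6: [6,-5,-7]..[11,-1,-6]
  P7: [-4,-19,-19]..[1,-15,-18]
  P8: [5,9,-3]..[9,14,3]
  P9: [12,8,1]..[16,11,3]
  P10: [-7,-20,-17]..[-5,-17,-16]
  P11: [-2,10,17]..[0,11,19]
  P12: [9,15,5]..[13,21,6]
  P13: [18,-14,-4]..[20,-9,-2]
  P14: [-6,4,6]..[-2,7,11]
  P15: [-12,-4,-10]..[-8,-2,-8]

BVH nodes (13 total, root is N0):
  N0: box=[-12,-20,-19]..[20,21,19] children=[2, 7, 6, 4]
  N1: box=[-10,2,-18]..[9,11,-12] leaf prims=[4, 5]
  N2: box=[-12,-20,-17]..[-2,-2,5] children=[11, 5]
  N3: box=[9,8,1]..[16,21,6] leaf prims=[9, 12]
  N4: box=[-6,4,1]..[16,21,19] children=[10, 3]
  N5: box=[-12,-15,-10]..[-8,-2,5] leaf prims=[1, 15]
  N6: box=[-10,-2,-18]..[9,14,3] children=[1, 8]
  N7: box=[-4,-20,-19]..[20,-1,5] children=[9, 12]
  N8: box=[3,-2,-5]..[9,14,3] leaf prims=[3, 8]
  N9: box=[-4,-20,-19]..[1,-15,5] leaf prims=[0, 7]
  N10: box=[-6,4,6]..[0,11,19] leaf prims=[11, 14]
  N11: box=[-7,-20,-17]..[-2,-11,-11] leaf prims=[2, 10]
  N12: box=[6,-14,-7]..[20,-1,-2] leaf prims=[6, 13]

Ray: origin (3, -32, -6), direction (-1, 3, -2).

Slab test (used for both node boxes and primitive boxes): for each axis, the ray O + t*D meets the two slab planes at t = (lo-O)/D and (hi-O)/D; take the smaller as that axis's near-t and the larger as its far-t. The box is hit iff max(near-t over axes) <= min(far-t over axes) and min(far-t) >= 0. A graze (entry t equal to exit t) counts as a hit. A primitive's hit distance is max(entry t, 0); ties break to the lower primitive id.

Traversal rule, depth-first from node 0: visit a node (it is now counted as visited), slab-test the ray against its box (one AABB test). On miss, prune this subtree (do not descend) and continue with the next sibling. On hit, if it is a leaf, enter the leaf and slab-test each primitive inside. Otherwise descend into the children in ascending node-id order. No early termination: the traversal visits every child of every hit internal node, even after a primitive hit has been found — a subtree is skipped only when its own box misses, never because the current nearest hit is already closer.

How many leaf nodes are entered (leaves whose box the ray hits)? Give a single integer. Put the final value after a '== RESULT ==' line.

Traverse from the root:
N0 x:[-17,15] y:[4,53/3] z:[-25/2,13/2] -> hit [4,13/2], descend [2, 4, 6, 7]
  N2 x:[5,15] y:[4,10] z:[-11/2,11/2] -> hit [5,11/2], descend [5, 11]
    N5 x:[11,15] y:[17/3,10] z:[-11/2,2] -> miss, prune
    N11 x:[5,10] y:[4,7] z:[5/2,11/2] -> hit [5,11/2] leaf, test {P2(miss), P10(miss)}
  N4 x:[-13,9] y:[12,53/3] z:[-25/2,-7/2] -> miss, prune
  N6 x:[-6,13] y:[10,46/3] z:[-9/2,6] -> miss, prune
  N7 x:[-17,7] y:[4,31/3] z:[-11/2,13/2] -> hit [4,13/2], descend [9, 12]
    N9 x:[2,7] y:[4,17/3] z:[-11/2,13/2] -> hit [4,17/3] leaf, test {P0(miss), P7(miss)}
    N12 x:[-17,-3] y:[6,31/3] z:[-2,1/2] -> miss, prune

order=[0, 2, 5, 11, 4, 6, 7, 9, 12]  |boxes|=9  |leaves|=2  hit=miss

== RESULT ==
2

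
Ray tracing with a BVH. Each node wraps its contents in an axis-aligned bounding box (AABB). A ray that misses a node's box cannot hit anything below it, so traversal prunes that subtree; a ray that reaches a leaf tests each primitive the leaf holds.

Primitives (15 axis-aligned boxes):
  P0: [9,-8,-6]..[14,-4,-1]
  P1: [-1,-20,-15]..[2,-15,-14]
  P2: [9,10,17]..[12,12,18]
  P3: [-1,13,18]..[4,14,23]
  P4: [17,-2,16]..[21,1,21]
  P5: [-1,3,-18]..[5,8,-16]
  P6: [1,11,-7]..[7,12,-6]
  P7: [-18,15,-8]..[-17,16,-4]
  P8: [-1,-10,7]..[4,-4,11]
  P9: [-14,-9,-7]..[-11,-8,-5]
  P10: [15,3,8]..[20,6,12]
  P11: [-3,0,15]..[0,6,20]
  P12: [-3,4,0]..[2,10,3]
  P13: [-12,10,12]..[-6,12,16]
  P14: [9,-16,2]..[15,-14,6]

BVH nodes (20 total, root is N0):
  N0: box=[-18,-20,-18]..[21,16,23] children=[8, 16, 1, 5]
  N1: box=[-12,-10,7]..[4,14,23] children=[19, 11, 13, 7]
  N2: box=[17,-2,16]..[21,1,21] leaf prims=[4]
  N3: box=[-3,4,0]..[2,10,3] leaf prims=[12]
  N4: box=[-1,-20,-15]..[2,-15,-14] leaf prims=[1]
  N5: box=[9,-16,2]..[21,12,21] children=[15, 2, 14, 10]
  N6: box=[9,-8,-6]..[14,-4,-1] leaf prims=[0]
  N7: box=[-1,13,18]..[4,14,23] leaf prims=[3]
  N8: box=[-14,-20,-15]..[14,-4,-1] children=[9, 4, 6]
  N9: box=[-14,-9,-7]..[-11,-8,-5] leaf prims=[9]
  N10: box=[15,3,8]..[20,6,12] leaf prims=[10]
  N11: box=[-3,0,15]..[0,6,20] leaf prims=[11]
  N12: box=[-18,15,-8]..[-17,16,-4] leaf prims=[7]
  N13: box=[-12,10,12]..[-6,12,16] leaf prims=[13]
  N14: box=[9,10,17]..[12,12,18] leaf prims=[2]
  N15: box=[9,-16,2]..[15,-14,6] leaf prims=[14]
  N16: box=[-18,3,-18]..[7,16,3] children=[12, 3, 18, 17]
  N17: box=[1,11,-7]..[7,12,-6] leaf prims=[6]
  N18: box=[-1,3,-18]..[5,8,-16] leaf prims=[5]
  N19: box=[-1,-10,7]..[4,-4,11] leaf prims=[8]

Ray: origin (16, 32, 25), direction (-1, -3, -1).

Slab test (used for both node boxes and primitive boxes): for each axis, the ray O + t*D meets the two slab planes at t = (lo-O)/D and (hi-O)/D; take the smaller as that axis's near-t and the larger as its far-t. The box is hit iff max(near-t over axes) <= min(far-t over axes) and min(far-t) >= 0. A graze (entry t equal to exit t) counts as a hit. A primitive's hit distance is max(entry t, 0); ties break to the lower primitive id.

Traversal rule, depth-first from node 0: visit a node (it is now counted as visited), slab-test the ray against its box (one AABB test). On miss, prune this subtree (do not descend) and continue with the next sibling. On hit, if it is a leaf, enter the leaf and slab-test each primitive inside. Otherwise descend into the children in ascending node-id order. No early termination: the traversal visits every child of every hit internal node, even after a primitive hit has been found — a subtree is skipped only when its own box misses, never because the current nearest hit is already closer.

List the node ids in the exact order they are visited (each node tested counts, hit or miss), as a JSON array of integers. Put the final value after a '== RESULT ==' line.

Walk:
N0 x:[-5,34] y:[16/3,52/3] z:[2,43] -> hit [16/3,52/3], descend [1, 5, 8, 16]
  N1 x:[12,28] y:[6,14] z:[2,18] -> hit [12,14], descend [7, 11, 13, 19]
    N7 x:[12,17] y:[6,19/3] z:[2,7] -> miss, prune
    N11 x:[16,19] y:[26/3,32/3] z:[5,10] -> miss, prune
    N13 x:[22,28] y:[20/3,22/3] z:[9,13] -> miss, prune
    N19 x:[12,17] y:[12,14] z:[14,18] -> hit [14,14] leaf, test {P8@t=14}
  N5 x:[-5,7] y:[20/3,16] z:[4,23] -> hit [20/3,7], descend [2, 10, 14, 15]
    N2 x:[-5,-1] y:[31/3,34/3] z:[4,9] -> miss, prune
    N10 x:[-4,1] y:[26/3,29/3] z:[13,17] -> miss, prune
    N14 x:[4,7] y:[20/3,22/3] z:[7,8] -> hit [7,7] leaf, test {P2@t=7}
    N15 x:[1,7] y:[46/3,16] z:[19,23] -> miss, prune
  N8 x:[2,30] y:[12,52/3] z:[26,40] -> miss, prune
  N16 x:[9,34] y:[16/3,29/3] z:[22,43] -> miss, prune

order=[0, 1, 7, 11, 13, 19, 5, 2, 10, 14, 15, 8, 16]  |boxes|=13  |leaves|=2  hit=P2

== RESULT ==
[0, 1, 7, 11, 13, 19, 5, 2, 10, 14, 15, 8, 16]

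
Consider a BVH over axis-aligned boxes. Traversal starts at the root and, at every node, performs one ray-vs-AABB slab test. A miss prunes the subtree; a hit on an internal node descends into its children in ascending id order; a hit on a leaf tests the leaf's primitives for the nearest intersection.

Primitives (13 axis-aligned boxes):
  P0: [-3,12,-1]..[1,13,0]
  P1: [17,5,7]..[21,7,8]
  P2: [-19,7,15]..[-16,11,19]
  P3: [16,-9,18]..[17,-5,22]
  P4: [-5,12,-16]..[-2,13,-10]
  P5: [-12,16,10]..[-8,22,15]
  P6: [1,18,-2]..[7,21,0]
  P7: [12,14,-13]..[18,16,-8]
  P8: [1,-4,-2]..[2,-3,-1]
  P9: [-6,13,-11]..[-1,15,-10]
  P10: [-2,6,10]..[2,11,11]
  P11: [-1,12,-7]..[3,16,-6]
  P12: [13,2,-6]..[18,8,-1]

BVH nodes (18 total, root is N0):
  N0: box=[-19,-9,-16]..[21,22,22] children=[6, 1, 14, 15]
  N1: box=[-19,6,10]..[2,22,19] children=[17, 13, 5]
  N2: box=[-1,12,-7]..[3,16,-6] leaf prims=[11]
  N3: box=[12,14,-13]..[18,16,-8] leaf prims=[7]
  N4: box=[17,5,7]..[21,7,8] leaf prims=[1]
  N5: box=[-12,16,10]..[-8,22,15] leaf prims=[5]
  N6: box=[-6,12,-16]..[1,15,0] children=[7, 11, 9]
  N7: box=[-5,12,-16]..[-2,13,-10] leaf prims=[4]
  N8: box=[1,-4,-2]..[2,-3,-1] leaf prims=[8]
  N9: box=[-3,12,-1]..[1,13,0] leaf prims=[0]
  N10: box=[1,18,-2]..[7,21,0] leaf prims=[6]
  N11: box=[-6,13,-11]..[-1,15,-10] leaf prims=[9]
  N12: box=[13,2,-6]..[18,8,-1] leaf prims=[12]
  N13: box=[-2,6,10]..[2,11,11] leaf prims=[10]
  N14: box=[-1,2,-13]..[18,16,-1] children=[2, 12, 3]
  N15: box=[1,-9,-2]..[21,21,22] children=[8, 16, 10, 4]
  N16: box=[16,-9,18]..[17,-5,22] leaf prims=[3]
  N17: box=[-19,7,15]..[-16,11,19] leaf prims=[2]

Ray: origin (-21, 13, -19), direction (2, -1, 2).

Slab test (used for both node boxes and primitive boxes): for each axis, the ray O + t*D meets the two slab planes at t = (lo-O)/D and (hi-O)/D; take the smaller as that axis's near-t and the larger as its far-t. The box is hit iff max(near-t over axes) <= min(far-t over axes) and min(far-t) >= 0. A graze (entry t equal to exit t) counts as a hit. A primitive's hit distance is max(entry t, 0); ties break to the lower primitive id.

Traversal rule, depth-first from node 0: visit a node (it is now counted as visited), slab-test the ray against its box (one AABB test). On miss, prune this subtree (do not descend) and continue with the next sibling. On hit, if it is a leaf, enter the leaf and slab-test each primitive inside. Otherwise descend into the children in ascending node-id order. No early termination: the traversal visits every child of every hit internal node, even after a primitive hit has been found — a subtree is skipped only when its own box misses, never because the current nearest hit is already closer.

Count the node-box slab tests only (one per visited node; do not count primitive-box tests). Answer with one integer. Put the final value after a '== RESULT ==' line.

Walk:
N0 x:[1,21] y:[-9,22] z:[3/2,41/2] -> hit [3/2,41/2], descend [1, 6, 14, 15]
  N1 x:[1,23/2] y:[-9,7] z:[29/2,19] -> miss, prune
  N6 x:[15/2,11] y:[-2,1] z:[3/2,19/2] -> miss, prune
  N14 x:[10,39/2] y:[-3,11] z:[3,9] -> miss, prune
  N15 x:[11,21] y:[-8,22] z:[17/2,41/2] -> hit [11,41/2], descend [4, 8, 10, 16]
    N4 x:[19,21] y:[6,8] z:[13,27/2] -> miss, prune
    N8 x:[11,23/2] y:[16,17] z:[17/2,9] -> miss, prune
    N10 x:[11,14] y:[-8,-5] z:[17/2,19/2] -> miss, prune
    N16 x:[37/2,19] y:[18,22] z:[37/2,41/2] -> hit [37/2,19] leaf, test {P3@t=37/2}

9 AABB tests over nodes [0, 1, 6, 14, 15, 4, 8, 10, 16]; 1 leaf entered; closest P3.

== RESULT ==
9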